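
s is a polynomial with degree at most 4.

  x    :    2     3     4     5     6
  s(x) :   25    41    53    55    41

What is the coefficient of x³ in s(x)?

-1

First differences: 16, 12, 2, -14. Second differences: -4, -10, -16. Third differences: -6, -6.
Level-3 differences are constant, so s has degree 3.
Fitting a degree-3 polynomial gives s(x) = -x³ + 7x² + 5.
The coefficient of x³ is -1.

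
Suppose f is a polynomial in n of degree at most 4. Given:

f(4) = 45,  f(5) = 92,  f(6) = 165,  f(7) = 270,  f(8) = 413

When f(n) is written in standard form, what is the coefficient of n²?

First differences: 47, 73, 105, 143. Second differences: 26, 32, 38. Third differences: 6, 6.
Level-3 differences are constant, so f has degree 3.
Fitting a degree-3 polynomial gives f(n) = n³ - 2n² + 4n - 3.
The coefficient of n² is -2.

-2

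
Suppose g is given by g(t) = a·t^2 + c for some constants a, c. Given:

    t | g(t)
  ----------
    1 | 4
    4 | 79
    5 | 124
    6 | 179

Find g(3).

From g(1) = 4 and g(4) = 79: 1a + c = 4 and 16a + c = 79.
Subtracting: 15a = 75, so a = 5; then c = 4 − 5·1 = -1.
So g(t) = 5t² − 1, and g(3) = 44.

44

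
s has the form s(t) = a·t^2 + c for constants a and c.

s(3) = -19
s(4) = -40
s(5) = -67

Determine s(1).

5

From s(3) = -19 and s(4) = -40: 9a + c = -19 and 16a + c = -40.
Subtracting: 7a = -21, so a = -3; then c = -19 − (-3)·9 = 8.
So s(t) = -3t² + 8, and s(1) = 5.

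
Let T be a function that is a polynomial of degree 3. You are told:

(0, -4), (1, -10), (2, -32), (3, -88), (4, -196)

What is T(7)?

-1012

First differences: -6, -22, -56, -108. Second differences: -16, -34, -52. Third differences: -18, -18.
Level-3 differences are constant, so T has degree 3.
Fitting a degree-3 polynomial gives T(x) = -3x³ + x² - 4x - 4.
Then T(7) = -1012.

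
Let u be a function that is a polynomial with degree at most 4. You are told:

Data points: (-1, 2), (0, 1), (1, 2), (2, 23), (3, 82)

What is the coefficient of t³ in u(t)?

3

First differences: -1, 1, 21, 59. Second differences: 2, 20, 38. Third differences: 18, 18.
Level-3 differences are constant, so u has degree 3.
Fitting a degree-3 polynomial gives u(t) = 3t³ + t² - 3t + 1.
The coefficient of t³ is 3.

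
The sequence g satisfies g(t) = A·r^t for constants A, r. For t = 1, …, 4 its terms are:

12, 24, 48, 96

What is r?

Consecutive ratio: 24/12 = 2, and 48/24 = 2, so r = 2.
Then A·2^1 = 12 gives A = 6, and g(t) = 6·2^t.

2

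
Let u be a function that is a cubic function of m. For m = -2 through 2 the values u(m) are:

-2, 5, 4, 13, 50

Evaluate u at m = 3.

133

First differences: 7, -1, 9, 37. Second differences: -8, 10, 28. Third differences: 18, 18.
Level-3 differences are constant, so u has degree 3.
Fitting a degree-3 polynomial gives u(m) = 3m³ + 5m² + m + 4.
Then u(3) = 133.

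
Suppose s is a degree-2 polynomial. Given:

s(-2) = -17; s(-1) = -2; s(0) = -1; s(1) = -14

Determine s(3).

-82

Write s(k) = ak² + bk + c; the 4 given values yield a linear system in the 3 coefficients.
Solving, s(k) = -7k² - 6k - 1.
Then s(3) = -82.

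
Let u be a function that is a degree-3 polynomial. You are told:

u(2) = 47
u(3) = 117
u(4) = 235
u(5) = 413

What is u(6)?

Write u(n) = an³ + bn² + cn + d; the 4 given values yield a linear system in the 4 coefficients.
Solving, u(n) = 2n³ + 6n² + 2n + 3.
Then u(6) = 663.

663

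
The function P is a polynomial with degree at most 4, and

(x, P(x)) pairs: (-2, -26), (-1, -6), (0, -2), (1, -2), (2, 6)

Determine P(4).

First differences: 20, 4, 0, 8. Second differences: -16, -4, 8. Third differences: 12, 12.
Level-3 differences are constant, so P has degree 3.
Fitting a degree-3 polynomial gives P(x) = 2x³ - 2x² - 2.
Then P(4) = 94.

94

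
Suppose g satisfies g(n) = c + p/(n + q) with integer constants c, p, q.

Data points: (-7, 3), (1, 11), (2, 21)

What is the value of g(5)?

(g(n) − c)(n + q) = p for each data point; the three points give a linear system in c and q, then p follows.
Solving: c = 1, q = -3, p = -20, so g(n) = 1 − 20/(n − 3).
Then g(5) = 1 − 20/2 = -9.

-9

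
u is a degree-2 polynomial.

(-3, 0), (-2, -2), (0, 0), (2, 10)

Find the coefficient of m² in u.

Write u(m) = am² + bm + c; the 4 given values yield a linear system in the 3 coefficients.
Solving, u(m) = m² + 3m.
The coefficient of m² is 1.

1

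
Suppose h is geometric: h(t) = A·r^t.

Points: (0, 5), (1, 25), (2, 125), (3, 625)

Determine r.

5

Consecutive ratio: 25/5 = 5, and 125/25 = 5, so r = 5.
Then A·5^0 = 5 gives A = 5, and h(t) = 5·5^t.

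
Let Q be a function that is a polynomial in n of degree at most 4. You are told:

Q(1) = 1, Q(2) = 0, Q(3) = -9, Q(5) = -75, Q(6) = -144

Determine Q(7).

Write Q(n) = an^4 + bn³ + cn² + dn + e; the 5 given values yield a linear system in the 5 coefficients.
Solving, the leading coefficient vanishes, and Q(n) = -n³ + 2n².
Then Q(7) = -245.

-245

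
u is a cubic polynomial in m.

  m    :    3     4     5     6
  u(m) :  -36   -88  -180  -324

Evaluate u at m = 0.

Write u(m) = am³ + bm² + cm + d; the 4 given values yield a linear system in the 4 coefficients.
Solving, u(m) = -2m³ + 4m² - 6m.
Then u(0) = 0.

0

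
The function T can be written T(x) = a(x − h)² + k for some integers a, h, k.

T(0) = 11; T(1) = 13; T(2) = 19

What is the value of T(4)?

43

First differences 2, 6; second difference 4 = 2a, so a = 2.
Expanding, the x-coefficient is −2ah = -4h; matching it to the data gives h = 0, and then k = 11.
So T(x) = 2(x + 0)² + 11.
T(4) = 2·4² + 11 = 43.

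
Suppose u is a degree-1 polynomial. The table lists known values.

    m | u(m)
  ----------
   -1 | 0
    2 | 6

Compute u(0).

2

Write u(m) = am + b; the 2 given values yield a linear system in the 2 coefficients.
Solving, u(m) = 2m + 2.
Then u(0) = 2.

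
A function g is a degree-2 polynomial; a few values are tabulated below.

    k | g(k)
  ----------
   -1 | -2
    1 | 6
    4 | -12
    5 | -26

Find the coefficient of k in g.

4

Write g(k) = ak² + bk + c; the 4 given values yield a linear system in the 3 coefficients.
Solving, g(k) = -2k² + 4k + 4.
The coefficient of k is 4.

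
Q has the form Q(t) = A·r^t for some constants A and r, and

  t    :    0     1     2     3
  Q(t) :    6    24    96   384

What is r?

Consecutive ratio: 24/6 = 4, and 96/24 = 4, so r = 4.
Then A·4^0 = 6 gives A = 6, and Q(t) = 6·4^t.

4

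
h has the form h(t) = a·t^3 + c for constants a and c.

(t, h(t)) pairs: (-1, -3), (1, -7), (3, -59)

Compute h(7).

From h(-1) = -3 and h(1) = -7: -1a + c = -3 and 1a + c = -7.
Subtracting: 2a = -4, so a = -2; then c = -3 − (-2)·(-1) = -5.
So h(t) = -2t³ − 5, and h(7) = -691.

-691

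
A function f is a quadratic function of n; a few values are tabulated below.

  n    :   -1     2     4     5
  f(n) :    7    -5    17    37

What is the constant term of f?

Write f(n) = an² + bn + c; the 4 given values yield a linear system in the 3 coefficients.
Solving, f(n) = 3n² - 7n - 3.
The constant term is f(0) = -3.

-3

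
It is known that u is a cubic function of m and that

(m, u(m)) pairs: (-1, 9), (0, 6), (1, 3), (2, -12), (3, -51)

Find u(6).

Write u(m) = am³ + bm² + cm + d; the 5 given values yield a linear system in the 4 coefficients.
Solving, u(m) = -2m³ - m + 6.
Then u(6) = -432.

-432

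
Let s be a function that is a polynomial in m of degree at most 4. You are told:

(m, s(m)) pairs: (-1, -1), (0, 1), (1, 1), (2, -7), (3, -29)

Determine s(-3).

13

Write s(m) = am^4 + bm³ + cm² + dm + e; the 5 given values yield a linear system in the 5 coefficients.
Solving, the leading coefficient vanishes, and s(m) = -m³ - m² + 2m + 1.
Then s(-3) = 13.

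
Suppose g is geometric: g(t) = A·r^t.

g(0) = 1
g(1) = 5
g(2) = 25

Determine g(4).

Consecutive ratio: 5/1 = 5, and 25/5 = 5, so r = 5.
Then A·5^0 = 1 gives A = 1, and g(t) = 1·5^t.
g(4) = 1·5^4 = 625.

625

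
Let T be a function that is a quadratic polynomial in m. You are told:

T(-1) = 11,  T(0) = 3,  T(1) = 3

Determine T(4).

Write T(m) = am² + bm + c; the 3 given values yield a linear system in the 3 coefficients.
Solving, T(m) = 4m² - 4m + 3.
Then T(4) = 51.

51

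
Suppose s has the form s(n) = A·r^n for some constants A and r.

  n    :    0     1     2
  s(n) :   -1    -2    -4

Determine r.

Consecutive ratio: -2/(-1) = 2, and -4/(-2) = 2, so r = 2.
Then A·2^0 = -1 gives A = -1, and s(n) = -1·2^n.

2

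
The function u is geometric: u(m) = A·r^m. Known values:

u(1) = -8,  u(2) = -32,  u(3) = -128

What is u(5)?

Consecutive ratio: -32/(-8) = 4, and -128/(-32) = 4, so r = 4.
Then A·4^1 = -8 gives A = -2, and u(m) = -2·4^m.
u(5) = -2·4^5 = -2048.

-2048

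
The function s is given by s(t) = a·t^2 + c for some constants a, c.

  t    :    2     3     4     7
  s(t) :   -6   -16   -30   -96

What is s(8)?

From s(2) = -6 and s(3) = -16: 4a + c = -6 and 9a + c = -16.
Subtracting: 5a = -10, so a = -2; then c = -6 − (-2)·4 = 2.
So s(t) = -2t² + 2, and s(8) = -126.

-126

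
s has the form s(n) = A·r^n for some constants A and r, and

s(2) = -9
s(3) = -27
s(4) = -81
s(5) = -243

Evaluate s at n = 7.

-2187

Consecutive ratio: -27/(-9) = 3, and -81/(-27) = 3, so r = 3.
Then A·3^2 = -9 gives A = -1, and s(n) = -1·3^n.
s(7) = -1·3^7 = -2187.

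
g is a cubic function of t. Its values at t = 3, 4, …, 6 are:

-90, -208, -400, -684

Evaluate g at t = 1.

Write g(t) = at³ + bt² + ct + d; the 4 given values yield a linear system in the 4 coefficients.
Solving, g(t) = -3t³ - t².
Then g(1) = -4.

-4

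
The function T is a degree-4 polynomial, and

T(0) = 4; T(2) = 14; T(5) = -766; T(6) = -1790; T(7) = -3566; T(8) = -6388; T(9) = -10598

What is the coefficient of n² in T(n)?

Write T(n) = an^4 + bn³ + cn² + dn + e; the 7 given values yield a linear system in the 5 coefficients.
Solving, T(n) = -2n^4 + 3n³ + 4n² + n + 4.
The coefficient of n² is 4.

4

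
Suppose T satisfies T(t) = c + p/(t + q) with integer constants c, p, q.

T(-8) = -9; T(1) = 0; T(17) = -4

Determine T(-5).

(T(t) − c)(t + q) = p for each data point; the three points give a linear system in c and q, then p follows.
Solving: c = -5, q = 3, p = 20, so T(t) = -5 + 20/(t + 3).
Then T(-5) = -5 + 20/(-2) = -15.

-15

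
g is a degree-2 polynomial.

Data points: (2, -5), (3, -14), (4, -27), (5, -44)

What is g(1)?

Write g(k) = ak² + bk + c; the 4 given values yield a linear system in the 3 coefficients.
Solving, g(k) = -2k² + k + 1.
Then g(1) = 0.

0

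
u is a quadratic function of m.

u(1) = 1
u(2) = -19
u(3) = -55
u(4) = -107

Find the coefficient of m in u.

4

First differences: -20, -36, -52. Second differences: -16, -16.
Level-2 differences are constant, so u has degree 2.
Fitting a degree-2 polynomial gives u(m) = -8m² + 4m + 5.
The coefficient of m is 4.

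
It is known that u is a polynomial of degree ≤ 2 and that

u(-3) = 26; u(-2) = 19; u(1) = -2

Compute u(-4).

Write u(t) = at² + bt + c; the 3 given values yield a linear system in the 3 coefficients.
Solving, the leading coefficient vanishes, and u(t) = -7t + 5.
Then u(-4) = 33.

33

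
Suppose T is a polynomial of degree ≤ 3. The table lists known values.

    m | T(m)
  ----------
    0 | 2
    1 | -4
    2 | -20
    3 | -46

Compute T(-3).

Write T(m) = am³ + bm² + cm + d; the 4 given values yield a linear system in the 4 coefficients.
Solving, the leading coefficient vanishes, and T(m) = -5m² - m + 2.
Then T(-3) = -40.

-40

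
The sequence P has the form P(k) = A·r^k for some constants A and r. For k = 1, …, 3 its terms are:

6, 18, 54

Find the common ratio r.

3

Consecutive ratio: 18/6 = 3, and 54/18 = 3, so r = 3.
Then A·3^1 = 6 gives A = 2, and P(k) = 2·3^k.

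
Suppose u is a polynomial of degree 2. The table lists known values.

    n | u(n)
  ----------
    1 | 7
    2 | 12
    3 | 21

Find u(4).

Write u(n) = an² + bn + c; the 3 given values yield a linear system in the 3 coefficients.
Solving, u(n) = 2n² - n + 6.
Then u(4) = 34.

34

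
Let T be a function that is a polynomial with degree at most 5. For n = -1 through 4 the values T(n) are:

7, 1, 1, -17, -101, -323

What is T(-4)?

-59

First differences: -6, 0, -18, -84, -222. Second differences: 6, -18, -66, -138. Third differences: -24, -48, -72. Fourth differences: -24, -24.
Level-4 differences are constant, so T has degree 4.
Fitting a degree-4 polynomial gives T(n) = -n^4 - 2n³ + 4n² - n + 1.
Then T(-4) = -59.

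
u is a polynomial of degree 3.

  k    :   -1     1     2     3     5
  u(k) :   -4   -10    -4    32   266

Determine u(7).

Write u(k) = ak³ + bk² + ck + d; the 5 given values yield a linear system in the 4 coefficients.
Solving, u(k) = 3k³ - 3k² - 6k - 4.
Then u(7) = 836.

836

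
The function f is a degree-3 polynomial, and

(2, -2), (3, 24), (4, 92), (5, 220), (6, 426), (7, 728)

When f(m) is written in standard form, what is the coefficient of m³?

Write f(m) = am³ + bm² + cm + d; the 6 given values yield a linear system in the 4 coefficients.
Solving, f(m) = 3m³ - 6m² - m.
The coefficient of m³ is 3.

3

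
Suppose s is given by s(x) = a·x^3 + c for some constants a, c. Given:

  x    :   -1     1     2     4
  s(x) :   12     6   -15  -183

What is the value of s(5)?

From s(-1) = 12 and s(1) = 6: -1a + c = 12 and 1a + c = 6.
Subtracting: 2a = -6, so a = -3; then c = 12 − (-3)·(-1) = 9.
So s(x) = -3x³ + 9, and s(5) = -366.

-366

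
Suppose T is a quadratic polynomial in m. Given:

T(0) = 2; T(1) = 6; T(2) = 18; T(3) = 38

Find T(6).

146

First differences: 4, 12, 20. Second differences: 8, 8.
Level-2 differences are constant, so T has degree 2.
Fitting a degree-2 polynomial gives T(m) = 4m² + 2.
Then T(6) = 146.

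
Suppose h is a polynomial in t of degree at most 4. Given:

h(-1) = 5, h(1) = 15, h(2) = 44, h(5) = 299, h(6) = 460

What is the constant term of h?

4

Write h(t) = at^4 + bt³ + ct² + dt + e; the 5 given values yield a linear system in the 5 coefficients.
Solving, the leading coefficient vanishes, and h(t) = t³ + 6t² + 4t + 4.
The constant term is h(0) = 4.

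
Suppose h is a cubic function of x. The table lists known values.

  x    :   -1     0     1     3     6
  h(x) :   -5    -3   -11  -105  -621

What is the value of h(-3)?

Write h(x) = ax³ + bx² + cx + d; the 5 given values yield a linear system in the 4 coefficients.
Solving, h(x) = -2x³ - 5x² - x - 3.
Then h(-3) = 9.

9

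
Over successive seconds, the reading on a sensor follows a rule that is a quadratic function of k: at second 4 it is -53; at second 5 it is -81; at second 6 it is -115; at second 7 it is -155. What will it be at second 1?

Write the value at k as h(k).
First differences: -28, -34, -40. Second differences: -6, -6.
Level-2 differences are constant, so h has degree 2.
Fitting a degree-2 polynomial gives h(k) = -3k² - k - 1.
Then h(1) = -5.

-5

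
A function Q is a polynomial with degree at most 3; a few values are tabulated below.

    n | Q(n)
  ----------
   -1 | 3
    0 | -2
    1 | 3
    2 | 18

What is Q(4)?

Write Q(n) = an³ + bn² + cn + d; the 4 given values yield a linear system in the 4 coefficients.
Solving, the leading coefficient vanishes, and Q(n) = 5n² - 2.
Then Q(4) = 78.

78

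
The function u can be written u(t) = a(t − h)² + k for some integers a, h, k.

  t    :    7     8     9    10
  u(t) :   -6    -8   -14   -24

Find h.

First differences -2, -6, -10; second difference -4 = 2a, so a = -2.
Expanding, the t-coefficient is −2ah = 4h; matching it to the data gives h = 7, and then k = -6.
So u(t) = -2(t − 7)² − 6.
Hence h = 7.

7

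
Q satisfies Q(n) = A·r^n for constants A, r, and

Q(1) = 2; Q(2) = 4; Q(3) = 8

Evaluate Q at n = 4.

Consecutive ratio: 4/2 = 2, and 8/4 = 2, so r = 2.
Then A·2^1 = 2 gives A = 1, and Q(n) = 1·2^n.
Q(4) = 1·2^4 = 16.

16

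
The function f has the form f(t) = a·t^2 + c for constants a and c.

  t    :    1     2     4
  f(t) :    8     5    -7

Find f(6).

-27

From f(1) = 8 and f(2) = 5: 1a + c = 8 and 4a + c = 5.
Subtracting: 3a = -3, so a = -1; then c = 8 − (-1)·1 = 9.
So f(t) = -1t² + 9, and f(6) = -27.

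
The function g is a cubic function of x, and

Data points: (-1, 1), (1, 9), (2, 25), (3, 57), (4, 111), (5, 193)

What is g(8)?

667

Write g(x) = ax³ + bx² + cx + d; the 6 given values yield a linear system in the 4 coefficients.
Solving, g(x) = x³ + 2x² + 3x + 3.
Then g(8) = 667.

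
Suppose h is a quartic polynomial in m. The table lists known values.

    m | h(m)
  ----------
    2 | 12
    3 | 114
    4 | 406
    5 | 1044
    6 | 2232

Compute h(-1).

6

Write h(m) = am^4 + bm³ + cm² + dm + e; the 5 given values yield a linear system in the 5 coefficients.
Solving, h(m) = 2m^4 - 2m³ + 3m² - 5m - 6.
Then h(-1) = 6.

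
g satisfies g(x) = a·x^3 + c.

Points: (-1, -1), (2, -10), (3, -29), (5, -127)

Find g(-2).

From g(-1) = -1 and g(2) = -10: -1a + c = -1 and 8a + c = -10.
Subtracting: 9a = -9, so a = -1; then c = -1 − (-1)·(-1) = -2.
So g(x) = -1x³ − 2, and g(-2) = 6.

6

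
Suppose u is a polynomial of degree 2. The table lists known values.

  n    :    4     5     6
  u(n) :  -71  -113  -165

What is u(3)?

-39

Write u(n) = an² + bn + c; the 3 given values yield a linear system in the 3 coefficients.
Solving, u(n) = -5n² + 3n - 3.
Then u(3) = -39.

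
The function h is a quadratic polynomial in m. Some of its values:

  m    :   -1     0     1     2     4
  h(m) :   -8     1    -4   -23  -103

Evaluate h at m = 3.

-56

Write h(m) = am² + bm + c; the 5 given values yield a linear system in the 3 coefficients.
Solving, h(m) = -7m² + 2m + 1.
Then h(3) = -56.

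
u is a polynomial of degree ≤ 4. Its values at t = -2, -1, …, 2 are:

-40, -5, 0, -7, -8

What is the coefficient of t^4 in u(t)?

0

First differences: 35, 5, -7, -1. Second differences: -30, -12, 6. Third differences: 18, 18.
Level-3 differences are constant, so u has degree 3.
Fitting a degree-3 polynomial gives u(t) = 3t³ - 6t² - 4t.
The coefficient of t^4 is 0.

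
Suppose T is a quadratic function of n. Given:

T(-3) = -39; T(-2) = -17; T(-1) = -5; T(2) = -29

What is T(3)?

-57

Write T(n) = an² + bn + c; the 4 given values yield a linear system in the 3 coefficients.
Solving, T(n) = -5n² - 3n - 3.
Then T(3) = -57.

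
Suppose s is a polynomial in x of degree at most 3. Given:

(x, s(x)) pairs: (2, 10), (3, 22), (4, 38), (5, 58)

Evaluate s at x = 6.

82

First differences: 12, 16, 20. Second differences: 4, 4.
Level-2 differences are constant, so s has degree 2.
Extending the table by one column gives the next first difference 24, so s(6) = 58 + 24 = 82.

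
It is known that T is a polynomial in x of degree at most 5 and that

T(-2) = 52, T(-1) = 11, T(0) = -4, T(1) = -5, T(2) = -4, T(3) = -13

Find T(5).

First differences: -41, -15, -1, 1, -9. Second differences: 26, 14, 2, -10. Third differences: -12, -12, -12.
Level-3 differences are constant, so T has degree 3.
Fitting a degree-3 polynomial gives T(x) = -2x³ + 7x² - 6x - 4.
Then T(5) = -109.

-109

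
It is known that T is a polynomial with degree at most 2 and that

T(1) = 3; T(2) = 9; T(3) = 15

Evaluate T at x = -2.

-15

First differences: 6, 6.
Level-1 differences are constant, so T has degree 1.
Fitting a degree-1 polynomial gives T(x) = 6x - 3.
Then T(-2) = -15.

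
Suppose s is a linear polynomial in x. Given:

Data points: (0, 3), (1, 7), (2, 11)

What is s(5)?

Write s(x) = ax + b; the 3 given values yield a linear system in the 2 coefficients.
Solving, s(x) = 4x + 3.
Then s(5) = 23.

23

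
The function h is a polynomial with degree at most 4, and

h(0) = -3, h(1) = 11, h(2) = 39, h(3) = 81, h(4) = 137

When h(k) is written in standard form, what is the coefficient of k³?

First differences: 14, 28, 42, 56. Second differences: 14, 14, 14.
Level-2 differences are constant, so h has degree 2.
Fitting a degree-2 polynomial gives h(k) = 7k² + 7k - 3.
The coefficient of k³ is 0.

0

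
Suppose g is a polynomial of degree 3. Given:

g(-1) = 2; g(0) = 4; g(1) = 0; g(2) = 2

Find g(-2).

Write g(m) = am³ + bm² + cm + d; the 4 given values yield a linear system in the 4 coefficients.
Solving, g(m) = 2m³ - 3m² - 3m + 4.
Then g(-2) = -18.

-18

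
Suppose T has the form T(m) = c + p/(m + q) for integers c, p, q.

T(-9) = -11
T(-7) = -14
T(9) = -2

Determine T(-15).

(T(m) − c)(m + q) = p for each data point; the three points give a linear system in c and q, then p follows.
Solving: c = -5, q = 3, p = 36, so T(m) = -5 + 36/(m + 3).
Then T(-15) = -5 + 36/(-12) = -8.

-8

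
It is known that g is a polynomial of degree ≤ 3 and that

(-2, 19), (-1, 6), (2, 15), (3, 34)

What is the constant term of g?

Write g(t) = at³ + bt² + ct + d; the 4 given values yield a linear system in the 4 coefficients.
Solving, the leading coefficient vanishes, and g(t) = 4t² - t + 1.
The constant term is g(0) = 1.

1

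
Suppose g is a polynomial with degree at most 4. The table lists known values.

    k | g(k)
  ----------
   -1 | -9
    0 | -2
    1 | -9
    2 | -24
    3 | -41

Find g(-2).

-36

First differences: 7, -7, -15, -17. Second differences: -14, -8, -2. Third differences: 6, 6.
Level-3 differences are constant, so g has degree 3.
Fitting a degree-3 polynomial gives g(k) = k³ - 7k² - k - 2.
Then g(-2) = -36.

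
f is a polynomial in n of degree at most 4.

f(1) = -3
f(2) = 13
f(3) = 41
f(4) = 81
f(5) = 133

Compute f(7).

273

First differences: 16, 28, 40, 52. Second differences: 12, 12, 12.
Level-2 differences are constant, so f has degree 2.
Fitting a degree-2 polynomial gives f(n) = 6n² - 2n - 7.
Then f(7) = 273.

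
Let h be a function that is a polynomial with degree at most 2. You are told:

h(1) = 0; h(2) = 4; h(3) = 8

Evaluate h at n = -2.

Write h(n) = an² + bn + c; the 3 given values yield a linear system in the 3 coefficients.
Solving, the leading coefficient vanishes, and h(n) = 4n - 4.
Then h(-2) = -12.

-12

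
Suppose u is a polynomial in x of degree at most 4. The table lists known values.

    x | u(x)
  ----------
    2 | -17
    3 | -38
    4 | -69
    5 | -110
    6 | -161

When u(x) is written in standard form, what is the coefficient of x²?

First differences: -21, -31, -41, -51. Second differences: -10, -10, -10.
Level-2 differences are constant, so u has degree 2.
Fitting a degree-2 polynomial gives u(x) = -5x² + 4x - 5.
The coefficient of x² is -5.

-5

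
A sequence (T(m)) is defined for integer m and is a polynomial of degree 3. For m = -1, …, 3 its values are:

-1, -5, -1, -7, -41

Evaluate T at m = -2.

First differences: -4, 4, -6, -34. Second differences: 8, -10, -28. Third differences: -18, -18.
Level-3 differences are constant, so T has degree 3.
Fitting a degree-3 polynomial gives T(m) = -3m³ + 4m² + 3m - 5.
Then T(-2) = 29.

29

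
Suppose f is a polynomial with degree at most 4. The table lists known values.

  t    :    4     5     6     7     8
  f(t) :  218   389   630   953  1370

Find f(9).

1893

First differences: 171, 241, 323, 417. Second differences: 70, 82, 94. Third differences: 12, 12.
Level-3 differences are constant, so f has degree 3.
Extending the table by one column gives the next first difference 523, so f(9) = 1370 + 523 = 1893.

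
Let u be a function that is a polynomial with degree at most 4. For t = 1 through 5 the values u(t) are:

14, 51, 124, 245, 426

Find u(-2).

-1

First differences: 37, 73, 121, 181. Second differences: 36, 48, 60. Third differences: 12, 12.
Level-3 differences are constant, so u has degree 3.
Fitting a degree-3 polynomial gives u(t) = 2t³ + 6t² + 5t + 1.
Then u(-2) = -1.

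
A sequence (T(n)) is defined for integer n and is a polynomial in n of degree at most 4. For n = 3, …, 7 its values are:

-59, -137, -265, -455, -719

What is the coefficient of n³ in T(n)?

First differences: -78, -128, -190, -264. Second differences: -50, -62, -74. Third differences: -12, -12.
Level-3 differences are constant, so T has degree 3.
Fitting a degree-3 polynomial gives T(n) = -2n³ - n² + 3n - 5.
The coefficient of n³ is -2.

-2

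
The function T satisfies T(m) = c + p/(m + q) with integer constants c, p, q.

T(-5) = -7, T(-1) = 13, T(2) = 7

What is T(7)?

(T(m) − c)(m + q) = p for each data point; the three points give a linear system in c and q, then p follows.
Solving: c = 3, q = 3, p = 20, so T(m) = 3 + 20/(m + 3).
Then T(7) = 3 + 20/10 = 5.

5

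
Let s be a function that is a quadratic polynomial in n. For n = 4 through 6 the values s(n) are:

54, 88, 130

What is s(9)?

304

Write s(n) = an² + bn + c; the 3 given values yield a linear system in the 3 coefficients.
Solving, s(n) = 4n² - 2n - 2.
Then s(9) = 304.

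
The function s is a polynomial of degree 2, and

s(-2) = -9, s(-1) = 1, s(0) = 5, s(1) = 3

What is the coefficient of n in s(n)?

1

Write s(n) = an² + bn + c; the 4 given values yield a linear system in the 3 coefficients.
Solving, s(n) = -3n² + n + 5.
The coefficient of n is 1.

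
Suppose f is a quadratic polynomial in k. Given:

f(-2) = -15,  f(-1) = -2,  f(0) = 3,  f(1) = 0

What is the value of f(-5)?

Write f(k) = ak² + bk + c; the 4 given values yield a linear system in the 3 coefficients.
Solving, f(k) = -4k² + k + 3.
Then f(-5) = -102.

-102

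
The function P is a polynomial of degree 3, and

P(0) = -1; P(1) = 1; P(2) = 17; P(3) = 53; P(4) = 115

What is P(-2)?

First differences: 2, 16, 36, 62. Second differences: 14, 20, 26. Third differences: 6, 6.
Level-3 differences are constant, so P has degree 3.
Fitting a degree-3 polynomial gives P(m) = m³ + 4m² - 3m - 1.
Then P(-2) = 13.

13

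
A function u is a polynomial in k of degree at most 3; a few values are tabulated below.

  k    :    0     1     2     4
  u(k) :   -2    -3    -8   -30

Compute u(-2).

-12

Write u(k) = ak³ + bk² + ck + d; the 4 given values yield a linear system in the 4 coefficients.
Solving, the leading coefficient vanishes, and u(k) = -2k² + k - 2.
Then u(-2) = -12.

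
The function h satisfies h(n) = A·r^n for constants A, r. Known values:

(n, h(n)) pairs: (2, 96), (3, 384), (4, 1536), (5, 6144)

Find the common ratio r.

Consecutive ratio: 384/96 = 4, and 1536/384 = 4, so r = 4.
Then A·4^2 = 96 gives A = 6, and h(n) = 6·4^n.

4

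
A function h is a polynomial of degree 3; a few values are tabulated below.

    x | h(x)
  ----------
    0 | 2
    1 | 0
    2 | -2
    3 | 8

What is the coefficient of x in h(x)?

Write h(x) = ax³ + bx² + cx + d; the 4 given values yield a linear system in the 4 coefficients.
Solving, h(x) = 2x³ - 6x² + 2x + 2.
The coefficient of x is 2.

2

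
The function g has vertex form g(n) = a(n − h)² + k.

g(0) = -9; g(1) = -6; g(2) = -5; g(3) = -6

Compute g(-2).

-21

First differences 3, 1, -1; second difference -2 = 2a, so a = -1.
Expanding, the n-coefficient is −2ah = 2h; matching it to the data gives h = 2, and then k = -5.
So g(n) = -1(n − 2)² − 5.
g(-2) = -1·(-4)² − 5 = -21.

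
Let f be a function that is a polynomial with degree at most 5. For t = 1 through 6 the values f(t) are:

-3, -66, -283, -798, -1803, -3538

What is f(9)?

-16243

Write f(t) = at^5 + bt^4 + ct³ + dt² + et + p; the 6 given values yield a linear system in the 6 coefficients.
Solving, the leading coefficient vanishes, and f(t) = -2t^4 - 4t³ - 3t² + 4t + 2.
Then f(9) = -16243.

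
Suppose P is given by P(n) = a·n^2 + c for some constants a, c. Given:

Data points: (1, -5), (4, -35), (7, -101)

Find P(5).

From P(1) = -5 and P(4) = -35: 1a + c = -5 and 16a + c = -35.
Subtracting: 15a = -30, so a = -2; then c = -5 − (-2)·1 = -3.
So P(n) = -2n² − 3, and P(5) = -53.

-53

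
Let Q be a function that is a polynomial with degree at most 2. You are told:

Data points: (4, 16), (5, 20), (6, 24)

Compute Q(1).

4

First differences: 4, 4.
Level-1 differences are constant, so Q has degree 1.
Fitting a degree-1 polynomial gives Q(m) = 4m.
Then Q(1) = 4.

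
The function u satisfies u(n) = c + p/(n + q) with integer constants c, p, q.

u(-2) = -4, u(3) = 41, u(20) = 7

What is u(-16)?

3

(u(n) − c)(n + q) = p for each data point; the three points give a linear system in c and q, then p follows.
Solving: c = 5, q = -2, p = 36, so u(n) = 5 + 36/(n − 2).
Then u(-16) = 5 + 36/(-18) = 3.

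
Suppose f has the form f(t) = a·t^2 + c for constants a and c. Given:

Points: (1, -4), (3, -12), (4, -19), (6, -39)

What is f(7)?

From f(1) = -4 and f(3) = -12: 1a + c = -4 and 9a + c = -12.
Subtracting: 8a = -8, so a = -1; then c = -4 − (-1)·1 = -3.
So f(t) = -1t² − 3, and f(7) = -52.

-52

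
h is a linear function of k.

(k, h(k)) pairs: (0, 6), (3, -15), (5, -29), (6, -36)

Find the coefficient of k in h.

Write h(k) = ak + b; the 4 given values yield a linear system in the 2 coefficients.
Solving, h(k) = -7k + 6.
The coefficient of k is -7.

-7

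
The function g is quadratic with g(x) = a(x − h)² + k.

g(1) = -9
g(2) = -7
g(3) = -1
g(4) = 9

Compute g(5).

First differences 2, 6, 10; second difference 4 = 2a, so a = 2.
Expanding, the x-coefficient is −2ah = -4h; matching it to the data gives h = 1, and then k = -9.
So g(x) = 2(x − 1)² − 9.
g(5) = 2·4² − 9 = 23.

23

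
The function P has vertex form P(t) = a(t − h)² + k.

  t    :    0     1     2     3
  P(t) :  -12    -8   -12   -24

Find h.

First differences 4, -4, -12; second difference -8 = 2a, so a = -4.
Expanding, the t-coefficient is −2ah = 8h; matching it to the data gives h = 1, and then k = -8.
So P(t) = -4(t − 1)² − 8.
Hence h = 1.

1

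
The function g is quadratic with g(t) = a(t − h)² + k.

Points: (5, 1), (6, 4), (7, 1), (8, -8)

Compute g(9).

First differences 3, -3, -9; second difference -6 = 2a, so a = -3.
Expanding, the t-coefficient is −2ah = 6h; matching it to the data gives h = 6, and then k = 4.
So g(t) = -3(t − 6)² + 4.
g(9) = -3·3² + 4 = -23.

-23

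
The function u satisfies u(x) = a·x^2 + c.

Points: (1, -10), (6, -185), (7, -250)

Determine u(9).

-410

From u(1) = -10 and u(6) = -185: 1a + c = -10 and 36a + c = -185.
Subtracting: 35a = -175, so a = -5; then c = -10 − (-5)·1 = -5.
So u(x) = -5x² − 5, and u(9) = -410.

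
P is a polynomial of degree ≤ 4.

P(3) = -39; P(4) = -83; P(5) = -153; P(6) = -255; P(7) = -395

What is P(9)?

-813

First differences: -44, -70, -102, -140. Second differences: -26, -32, -38. Third differences: -6, -6.
Level-3 differences are constant, so P has degree 3.
Fitting a degree-3 polynomial gives P(x) = -x³ - x² - 3.
Then P(9) = -813.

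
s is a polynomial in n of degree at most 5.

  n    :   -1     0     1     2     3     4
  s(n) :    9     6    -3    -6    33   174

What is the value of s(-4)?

First differences: -3, -9, -3, 39, 141. Second differences: -6, 6, 42, 102. Third differences: 12, 36, 60. Fourth differences: 24, 24.
Level-4 differences are constant, so s has degree 4.
Fitting a degree-4 polynomial gives s(n) = n^4 - 4n² - 6n + 6.
Then s(-4) = 222.

222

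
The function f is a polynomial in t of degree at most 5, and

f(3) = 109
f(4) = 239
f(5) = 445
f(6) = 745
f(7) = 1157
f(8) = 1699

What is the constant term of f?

-5

Write f(t) = at^5 + bt^4 + ct³ + dt² + et + p; the 6 given values yield a linear system in the 6 coefficients.
Solving, the top 2 coefficients vanish, and f(t) = 3t³ + 2t² + 5t - 5.
The constant term is f(0) = -5.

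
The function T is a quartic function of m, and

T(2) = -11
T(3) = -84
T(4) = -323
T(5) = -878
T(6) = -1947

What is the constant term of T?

-3

Write T(m) = am^4 + bm³ + cm² + dm + e; the 5 given values yield a linear system in the 5 coefficients.
Solving, T(m) = -2m^4 + 3m³ - 3.
The constant term is T(0) = -3.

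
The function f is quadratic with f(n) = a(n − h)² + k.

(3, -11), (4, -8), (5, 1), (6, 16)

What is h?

3

First differences 3, 9, 15; second difference 6 = 2a, so a = 3.
Expanding, the n-coefficient is −2ah = -6h; matching it to the data gives h = 3, and then k = -11.
So f(n) = 3(n − 3)² − 11.
Hence h = 3.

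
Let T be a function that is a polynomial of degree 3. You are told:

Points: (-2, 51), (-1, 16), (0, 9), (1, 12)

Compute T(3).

-24

Write T(x) = ax³ + bx² + cx + d; the 4 given values yield a linear system in the 4 coefficients.
Solving, T(x) = -3x³ + 5x² + x + 9.
Then T(3) = -24.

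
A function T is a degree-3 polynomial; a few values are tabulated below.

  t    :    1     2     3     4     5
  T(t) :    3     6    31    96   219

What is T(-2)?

First differences: 3, 25, 65, 123. Second differences: 22, 40, 58. Third differences: 18, 18.
Level-3 differences are constant, so T has degree 3.
Fitting a degree-3 polynomial gives T(t) = 3t³ - 7t² + 3t + 4.
Then T(-2) = -54.

-54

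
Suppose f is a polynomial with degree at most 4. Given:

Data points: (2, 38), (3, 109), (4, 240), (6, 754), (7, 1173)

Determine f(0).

4

Write f(x) = ax^4 + bx³ + cx² + dx + e; the 5 given values yield a linear system in the 5 coefficients.
Solving, the leading coefficient vanishes, and f(x) = 3x³ + 3x² - x + 4.
Then f(0) = 4.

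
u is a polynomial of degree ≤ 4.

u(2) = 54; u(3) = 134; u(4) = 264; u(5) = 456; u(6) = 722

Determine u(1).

12

First differences: 80, 130, 192, 266. Second differences: 50, 62, 74. Third differences: 12, 12.
Level-3 differences are constant, so u has degree 3.
Fitting a degree-3 polynomial gives u(n) = 2n³ + 7n² + 7n - 4.
Then u(1) = 12.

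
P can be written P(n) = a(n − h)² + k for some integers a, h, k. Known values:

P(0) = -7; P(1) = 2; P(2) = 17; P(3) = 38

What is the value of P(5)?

First differences 9, 15, 21; second difference 6 = 2a, so a = 3.
Expanding, the n-coefficient is −2ah = -6h; matching it to the data gives h = -1, and then k = -10.
So P(n) = 3(n + 1)² − 10.
P(5) = 3·6² − 10 = 98.

98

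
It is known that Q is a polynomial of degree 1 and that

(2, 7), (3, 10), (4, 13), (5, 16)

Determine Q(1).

First differences: 3, 3, 3.
Level-1 differences are constant, so Q has degree 1.
Fitting a degree-1 polynomial gives Q(k) = 3k + 1.
Then Q(1) = 4.

4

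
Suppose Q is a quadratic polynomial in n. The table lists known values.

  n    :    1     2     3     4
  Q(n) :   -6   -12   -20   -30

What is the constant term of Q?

First differences: -6, -8, -10. Second differences: -2, -2.
Level-2 differences are constant, so Q has degree 2.
Fitting a degree-2 polynomial gives Q(n) = -n² - 3n - 2.
The constant term is Q(0) = -2.

-2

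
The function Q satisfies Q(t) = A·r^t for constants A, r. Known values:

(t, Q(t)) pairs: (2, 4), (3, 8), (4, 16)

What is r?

Consecutive ratio: 8/4 = 2, and 16/8 = 2, so r = 2.
Then A·2^2 = 4 gives A = 1, and Q(t) = 1·2^t.

2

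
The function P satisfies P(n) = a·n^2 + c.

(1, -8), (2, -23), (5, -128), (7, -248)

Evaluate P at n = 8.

-323

From P(1) = -8 and P(2) = -23: 1a + c = -8 and 4a + c = -23.
Subtracting: 3a = -15, so a = -5; then c = -8 − (-5)·1 = -3.
So P(n) = -5n² − 3, and P(8) = -323.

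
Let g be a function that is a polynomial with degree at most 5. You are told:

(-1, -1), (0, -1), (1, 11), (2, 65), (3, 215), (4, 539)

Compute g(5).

Write g(k) = ak^5 + bk^4 + ck³ + dk² + ek + p; the 6 given values yield a linear system in the 6 coefficients.
Solving, the leading coefficient vanishes, and g(k) = k^4 + 3k³ + 5k² + 3k - 1.
Then g(5) = 1139.

1139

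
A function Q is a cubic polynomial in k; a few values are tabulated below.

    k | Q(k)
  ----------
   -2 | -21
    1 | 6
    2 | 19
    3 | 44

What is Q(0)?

Write Q(k) = ak³ + bk² + ck + d; the 4 given values yield a linear system in the 4 coefficients.
Solving, Q(k) = k³ + 6k - 1.
The constant term is Q(0) = -1.

-1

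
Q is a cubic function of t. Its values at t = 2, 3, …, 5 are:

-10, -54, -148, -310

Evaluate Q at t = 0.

0

Write Q(t) = at³ + bt² + ct + d; the 4 given values yield a linear system in the 4 coefficients.
Solving, Q(t) = -3t³ + 2t² + 3t.
Then Q(0) = 0.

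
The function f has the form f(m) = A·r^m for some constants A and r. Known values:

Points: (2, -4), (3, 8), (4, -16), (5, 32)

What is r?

-2

Consecutive ratio: 8/(-4) = -2, and -16/8 = -2, so r = -2.
Then A·(-2)^2 = -4 gives A = -1, and f(m) = -1·(-2)^m.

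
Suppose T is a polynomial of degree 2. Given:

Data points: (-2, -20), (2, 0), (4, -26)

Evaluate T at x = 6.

Write T(x) = ax² + bx + c; the 3 given values yield a linear system in the 3 coefficients.
Solving, T(x) = -3x² + 5x + 2.
Then T(6) = -76.

-76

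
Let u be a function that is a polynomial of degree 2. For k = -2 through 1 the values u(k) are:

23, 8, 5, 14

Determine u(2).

First differences: -15, -3, 9. Second differences: 12, 12.
Level-2 differences are constant, so u has degree 2.
Fitting a degree-2 polynomial gives u(k) = 6k² + 3k + 5.
Then u(2) = 35.

35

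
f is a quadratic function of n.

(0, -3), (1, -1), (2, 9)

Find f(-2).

Write f(n) = an² + bn + c; the 3 given values yield a linear system in the 3 coefficients.
Solving, f(n) = 4n² - 2n - 3.
Then f(-2) = 17.

17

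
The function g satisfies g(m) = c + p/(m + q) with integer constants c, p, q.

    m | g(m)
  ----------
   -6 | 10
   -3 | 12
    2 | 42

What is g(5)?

(g(m) − c)(m + q) = p for each data point; the three points give a linear system in c and q, then p follows.
Solving: c = 6, q = -3, p = -36, so g(m) = 6 − 36/(m − 3).
Then g(5) = 6 − 36/2 = -12.

-12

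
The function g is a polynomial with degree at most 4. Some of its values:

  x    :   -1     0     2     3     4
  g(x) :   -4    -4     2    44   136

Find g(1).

-8

Write g(x) = ax^4 + bx³ + cx² + dx + e; the 5 given values yield a linear system in the 5 coefficients.
Solving, the leading coefficient vanishes, and g(x) = 3x³ - 2x² - 5x - 4.
Then g(1) = -8.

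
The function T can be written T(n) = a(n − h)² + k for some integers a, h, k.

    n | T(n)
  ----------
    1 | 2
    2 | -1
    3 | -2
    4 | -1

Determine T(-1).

14

First differences -3, -1, 1; second difference 2 = 2a, so a = 1.
Expanding, the n-coefficient is −2ah = -2h; matching it to the data gives h = 3, and then k = -2.
So T(n) = 1(n − 3)² − 2.
T(-1) = 1·(-4)² − 2 = 14.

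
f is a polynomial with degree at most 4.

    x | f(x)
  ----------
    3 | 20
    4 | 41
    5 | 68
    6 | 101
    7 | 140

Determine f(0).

First differences: 21, 27, 33, 39. Second differences: 6, 6, 6.
Level-2 differences are constant, so f has degree 2.
Fitting a degree-2 polynomial gives f(x) = 3x² - 7.
Then f(0) = -7.

-7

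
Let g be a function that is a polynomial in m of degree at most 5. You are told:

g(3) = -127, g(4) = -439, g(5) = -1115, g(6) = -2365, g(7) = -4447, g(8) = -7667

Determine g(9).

-12379

Write g(m) = am^5 + bm^4 + cm³ + dm² + em + p; the 6 given values yield a linear system in the 6 coefficients.
Solving, the leading coefficient vanishes, and g(m) = -2m^4 + m³ + m + 5.
Then g(9) = -12379.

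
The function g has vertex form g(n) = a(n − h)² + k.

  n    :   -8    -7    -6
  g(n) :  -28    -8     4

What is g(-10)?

First differences 20, 12; second difference -8 = 2a, so a = -4.
Expanding, the n-coefficient is −2ah = 8h; matching it to the data gives h = -5, and then k = 8.
So g(n) = -4(n + 5)² + 8.
g(-10) = -4·(-5)² + 8 = -92.

-92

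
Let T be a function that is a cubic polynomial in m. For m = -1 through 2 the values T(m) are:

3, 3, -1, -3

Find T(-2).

Write T(m) = am³ + bm² + cm + d; the 4 given values yield a linear system in the 4 coefficients.
Solving, T(m) = m³ - 2m² - 3m + 3.
Then T(-2) = -7.

-7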